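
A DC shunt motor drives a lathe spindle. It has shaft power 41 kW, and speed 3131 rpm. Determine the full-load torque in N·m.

125 N·m

ω = 2π × 3131/60 = 327.9 rad/s
τ = P/ω = 41000/327.9 = 125 N·m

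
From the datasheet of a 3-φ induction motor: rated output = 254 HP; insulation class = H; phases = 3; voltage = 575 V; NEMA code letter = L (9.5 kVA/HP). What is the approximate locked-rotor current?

2420 A

S_LR = 9.5 × 254 = 2413 kVA
I_LR = S_LR/(√3·V_L) = 2413000/(1.732×575) = 2420 A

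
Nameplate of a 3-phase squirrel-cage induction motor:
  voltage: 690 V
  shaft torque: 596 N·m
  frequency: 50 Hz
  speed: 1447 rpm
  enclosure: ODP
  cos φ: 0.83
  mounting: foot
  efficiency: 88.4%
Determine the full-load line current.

103 A

ω = 2π×1447/60 = 151.5 rad/s; P_out = τω = 596 × 151.5 = 90294 W
P_in = P_out / η = 90294 / 0.884 = 102143 W
I_L = P_in / (√3·V_L·cosφ) = 102143 / (1.732 × 690 × 0.83) = 103 A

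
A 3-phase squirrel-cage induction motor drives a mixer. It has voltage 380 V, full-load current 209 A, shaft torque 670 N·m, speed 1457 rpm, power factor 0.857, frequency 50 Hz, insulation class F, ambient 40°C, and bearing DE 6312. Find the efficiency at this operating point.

ω = 2π × 1457/60 = 152.6 rad/s; P_out = τω = 670 × 152.6 = 102242 W
P_in = √3·V_L·I_L·cosφ = 1.732 × 380 × 209 × 0.857 = 117885 W
η = P_out / P_in = 102242 / 117885 = 0.867 = 86.7%

86.7 %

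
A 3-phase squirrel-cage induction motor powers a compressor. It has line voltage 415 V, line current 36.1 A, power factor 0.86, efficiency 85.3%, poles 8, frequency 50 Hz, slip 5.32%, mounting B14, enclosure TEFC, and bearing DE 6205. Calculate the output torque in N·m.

P_in = √3·V·I·cosφ = 1.732 × 415 × 36.1 × 0.86 = 22315 W
P_out = η·P_in = 0.853 × 22315 = 19035 W
n_s = 120×50/8 = 750 rpm; n = 750×(1−0.0532) = 710 rpm
ω = 2π×710/60 = 74.35 rad/s
τ = P_out/ω = 19035/74.35 = 256 N·m

256 N·m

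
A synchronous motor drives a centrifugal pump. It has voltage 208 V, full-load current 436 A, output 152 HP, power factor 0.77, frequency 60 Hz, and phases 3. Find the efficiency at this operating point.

93.8 %

P_out = 152 × 746 = 113392 W
P_in = √3·V_L·I_L·cosφ = 1.732 × 208 × 436 × 0.77 = 120945 W
η = P_out / P_in = 113392 / 120945 = 0.938 = 93.8%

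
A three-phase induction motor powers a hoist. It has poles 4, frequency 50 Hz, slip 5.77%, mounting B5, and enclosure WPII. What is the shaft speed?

1413 rpm

n_s = 120f/p = 120×50/4 = 1500 rpm
n = n_s(1 − s) = 1500 × (1 − 0.0577) = 1413 rpm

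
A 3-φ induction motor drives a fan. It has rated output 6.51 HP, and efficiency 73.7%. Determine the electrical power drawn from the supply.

6.59 kW

P_out = 6.51 × 746 = 4856 W
P_in = P_out/η = 4856/0.737 = 6589 W = 6.59 kW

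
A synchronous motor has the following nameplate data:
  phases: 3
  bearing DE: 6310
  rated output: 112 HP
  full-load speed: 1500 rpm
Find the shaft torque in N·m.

532 N·m

P_out = 112 × 746 = 83552 W
ω = 2π × 1500/60 = 157.1 rad/s
τ = P_out/ω = 83552/157.1 = 532 N·m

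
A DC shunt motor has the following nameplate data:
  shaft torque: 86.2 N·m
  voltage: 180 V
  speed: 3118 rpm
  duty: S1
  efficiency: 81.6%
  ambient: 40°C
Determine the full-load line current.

192 A

ω = 2π×3118/60 = 326.5 rad/s; P_out = τω = 86.2 × 326.5 = 28144 W
P_in = P_out / η = 28144 / 0.816 = 34490 W
I = P_in / V = 34490 / 180 = 192 A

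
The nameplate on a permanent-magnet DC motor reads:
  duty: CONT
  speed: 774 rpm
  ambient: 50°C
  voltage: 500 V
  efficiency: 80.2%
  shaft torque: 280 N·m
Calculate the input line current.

ω = 2π×774/60 = 81.05 rad/s; P_out = τω = 280 × 81.05 = 22694 W
P_in = P_out / η = 22694 / 0.802 = 28297 W
I = P_in / V = 28297 / 500 = 56.6 A

56.6 A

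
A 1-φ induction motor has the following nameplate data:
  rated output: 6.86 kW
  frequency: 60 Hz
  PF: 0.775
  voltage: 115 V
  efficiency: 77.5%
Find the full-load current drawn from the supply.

P_out = 6.86 kW = 6860 W
P_in = P_out / η = 6860 / 0.775 = 8852 W
I = P_in / (V·cosφ) = 8852 / (115 × 0.775) = 99.3 A

99.3 A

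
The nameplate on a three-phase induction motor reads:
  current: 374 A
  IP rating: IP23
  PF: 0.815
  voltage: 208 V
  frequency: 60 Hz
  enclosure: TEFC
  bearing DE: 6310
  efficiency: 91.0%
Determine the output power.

99.9 kW

P_in = √3·V·I·cosφ = 1.732 × 208 × 374 × 0.815 = 109810 W
P_out = η·P_in = 0.91 × 109810 = 99927 W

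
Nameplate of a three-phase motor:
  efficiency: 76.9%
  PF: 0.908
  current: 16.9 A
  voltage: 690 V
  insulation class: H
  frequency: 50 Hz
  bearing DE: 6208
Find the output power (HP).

P_in = √3·V·I·cosφ = 1.732 × 690 × 16.9 × 0.908 = 18339 W
P_out = η·P_in = 0.769 × 18339 = 14103 W
= 14103/746 = 18.9 HP

18.9 HP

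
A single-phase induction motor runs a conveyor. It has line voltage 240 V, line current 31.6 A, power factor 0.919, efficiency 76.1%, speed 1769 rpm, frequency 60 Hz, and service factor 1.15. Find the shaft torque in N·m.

P_in = V·I·cosφ = 240 × 31.6 × 0.919 = 6970 W
P_out = η·P_in = 0.761 × 6970 = 5304 W
n = 1769 rpm
ω = 2π×1769/60 = 185.2 rad/s
τ = P_out/ω = 5304/185.2 = 28.6 N·m

28.6 N·m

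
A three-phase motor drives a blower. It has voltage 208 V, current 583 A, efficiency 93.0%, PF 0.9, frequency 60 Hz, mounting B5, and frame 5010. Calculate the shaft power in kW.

P_in = √3·V·I·cosφ = 1.732 × 208 × 583 × 0.9 = 189026 W
P_out = η·P_in = 0.93 × 189026 = 175794 W

176 kW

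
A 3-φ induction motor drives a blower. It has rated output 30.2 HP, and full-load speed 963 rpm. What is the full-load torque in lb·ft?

165 lb·ft

P_out = 30.2 × 746 = 22529 W
ω = 2π × 963/60 = 100.8 rad/s
τ = P_out/ω = 22529/100.8 = 223.5 N·m
In lb·ft: 223.5/1.356 = 165 lb·ft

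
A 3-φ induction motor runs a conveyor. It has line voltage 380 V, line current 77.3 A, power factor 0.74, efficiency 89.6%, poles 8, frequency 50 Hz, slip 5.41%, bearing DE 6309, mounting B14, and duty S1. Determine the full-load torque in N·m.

P_in = √3·V·I·cosφ = 1.732 × 380 × 77.3 × 0.74 = 37648 W
P_out = η·P_in = 0.896 × 37648 = 33733 W
n_s = 120×50/8 = 750 rpm; n = 750×(1−0.0541) = 709 rpm
ω = 2π×709/60 = 74.25 rad/s
τ = P_out/ω = 33733/74.25 = 454 N·m

454 N·m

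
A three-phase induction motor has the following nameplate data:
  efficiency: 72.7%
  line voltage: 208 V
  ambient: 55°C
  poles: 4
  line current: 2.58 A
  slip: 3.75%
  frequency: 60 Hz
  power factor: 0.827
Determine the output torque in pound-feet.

P_in = √3·V·I·cosφ = 1.732 × 208 × 2.58 × 0.827 = 769 W
P_out = η·P_in = 0.727 × 769 = 559 W
n_s = 120×60/4 = 1800 rpm; n = 1800×(1−0.0375) = 1733 rpm
ω = 2π×1733/60 = 181.5 rad/s
τ = P_out/ω = 559/181.5 = 3.08 N·m
In lb·ft: 3.08/1.356 = 2.27 lb·ft

2.27 lb·ft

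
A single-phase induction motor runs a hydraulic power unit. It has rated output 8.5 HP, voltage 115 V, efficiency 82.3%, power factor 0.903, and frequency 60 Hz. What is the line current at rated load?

74.2 A

P_out = 8.5 × 746 = 6341 W
P_in = P_out / η = 6341 / 0.823 = 7705 W
I = P_in / (V·cosφ) = 7705 / (115 × 0.903) = 74.2 A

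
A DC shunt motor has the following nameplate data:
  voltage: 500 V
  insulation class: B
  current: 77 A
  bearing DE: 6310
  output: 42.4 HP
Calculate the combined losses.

6.87 kW

P_in = V·I = 500×77 = 38500 W
P_out = 42.4×746 = 31630 W
Losses = P_in − P_out = 38500 − 31630 = 6870 W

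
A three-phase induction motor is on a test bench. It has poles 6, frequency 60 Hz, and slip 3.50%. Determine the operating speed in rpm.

n_s = 120f/p = 120×60/6 = 1200 rpm
n = n_s(1 − s) = 1200 × (1 − 0.035) = 1158 rpm

1158 rpm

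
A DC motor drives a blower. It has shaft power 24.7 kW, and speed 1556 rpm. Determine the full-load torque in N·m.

152 N·m

ω = 2π × 1556/60 = 162.9 rad/s
τ = P/ω = 24700/162.9 = 152 N·m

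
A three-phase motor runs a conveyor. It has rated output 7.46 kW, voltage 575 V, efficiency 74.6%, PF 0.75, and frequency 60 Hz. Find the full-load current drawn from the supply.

P_out = 7.46 kW = 7460 W
P_in = P_out / η = 7460 / 0.746 = 10000 W
I_L = P_in / (√3·V_L·cosφ) = 10000 / (1.732 × 575 × 0.75) = 13.4 A

13.4 A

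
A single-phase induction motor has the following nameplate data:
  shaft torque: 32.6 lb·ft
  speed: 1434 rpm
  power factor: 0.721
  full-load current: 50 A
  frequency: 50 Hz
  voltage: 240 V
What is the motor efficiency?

τ = 32.6 lb·ft × 1.356 = 44.21 N·m
ω = 2π × 1434/60 = 150.2 rad/s; P_out = τω = 44.21 × 150.2 = 6640 W
P_in = V·I·cosφ = 240 × 50 × 0.721 = 8652 W
η = P_out / P_in = 6640 / 8652 = 0.767 = 76.7%

76.7 %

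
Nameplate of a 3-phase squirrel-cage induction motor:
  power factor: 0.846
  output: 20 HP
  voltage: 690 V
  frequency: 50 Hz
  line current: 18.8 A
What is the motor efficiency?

78.5 %

P_out = 20 × 746 = 14920 W
P_in = √3·V_L·I_L·cosφ = 1.732 × 690 × 18.8 × 0.846 = 19008 W
η = P_out / P_in = 14920 / 19008 = 0.785 = 78.5%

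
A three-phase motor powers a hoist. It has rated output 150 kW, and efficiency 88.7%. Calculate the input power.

P_out = 150000 W
P_in = P_out/η = 150000/0.887 = 169109 W = 169 kW

169 kW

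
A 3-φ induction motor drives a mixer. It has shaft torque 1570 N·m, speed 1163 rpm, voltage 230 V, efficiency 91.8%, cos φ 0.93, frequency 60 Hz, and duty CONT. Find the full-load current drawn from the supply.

562 A

ω = 2π×1163/60 = 121.8 rad/s; P_out = τω = 1570 × 121.8 = 191226 W
P_in = P_out / η = 191226 / 0.918 = 208307 W
I_L = P_in / (√3·V_L·cosφ) = 208307 / (1.732 × 230 × 0.93) = 562 A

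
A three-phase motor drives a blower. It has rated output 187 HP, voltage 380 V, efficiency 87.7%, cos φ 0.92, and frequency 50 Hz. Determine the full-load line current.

263 A

P_out = 187 × 746 = 139502 W
P_in = P_out / η = 139502 / 0.877 = 159067 W
I_L = P_in / (√3·V_L·cosφ) = 159067 / (1.732 × 380 × 0.92) = 263 A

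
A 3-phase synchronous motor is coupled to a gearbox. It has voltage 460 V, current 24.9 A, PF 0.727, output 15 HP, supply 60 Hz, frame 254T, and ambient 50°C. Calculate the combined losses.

P_in = √3·V·I·cosφ = 1.732×460×24.9×0.727 = 14422 W
P_out = 15×746 = 11190 W
Losses = P_in − P_out = 14422 − 11190 = 3232 W

3.23 kW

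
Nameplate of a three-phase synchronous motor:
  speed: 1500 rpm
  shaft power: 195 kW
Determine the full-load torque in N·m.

1240 N·m

ω = 2π × 1500/60 = 157.1 rad/s
τ = P/ω = 195000/157.1 = 1240 N·m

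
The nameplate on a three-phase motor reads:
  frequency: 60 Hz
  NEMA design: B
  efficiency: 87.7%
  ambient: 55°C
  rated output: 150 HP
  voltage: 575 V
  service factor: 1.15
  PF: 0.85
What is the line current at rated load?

P_out = 150 × 746 = 111900 W
P_in = P_out / η = 111900 / 0.877 = 127594 W
I_L = P_in / (√3·V_L·cosφ) = 127594 / (1.732 × 575 × 0.85) = 151 A

151 A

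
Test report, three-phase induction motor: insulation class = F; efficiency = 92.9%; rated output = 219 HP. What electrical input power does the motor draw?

P_out = 219 × 746 = 163374 W
P_in = P_out/η = 163374/0.929 = 175860 W = 176 kW

176 kW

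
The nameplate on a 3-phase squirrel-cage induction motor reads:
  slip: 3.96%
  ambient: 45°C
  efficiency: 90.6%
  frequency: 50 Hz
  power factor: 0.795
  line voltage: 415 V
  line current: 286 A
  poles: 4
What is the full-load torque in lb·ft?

P_in = √3·V·I·cosφ = 1.732 × 415 × 286 × 0.795 = 163429 W
P_out = η·P_in = 0.906 × 163429 = 148067 W
n_s = 120×50/4 = 1500 rpm; n = 1500×(1−0.0396) = 1441 rpm
ω = 2π×1441/60 = 150.9 rad/s
τ = P_out/ω = 148067/150.9 = 981.2 N·m
In lb·ft: 981.2/1.356 = 724 lb·ft

724 lb·ft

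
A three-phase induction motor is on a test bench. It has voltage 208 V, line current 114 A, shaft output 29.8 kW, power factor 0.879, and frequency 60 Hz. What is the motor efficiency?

82.5 %

P_out = 29.8 kW = 29800 W
P_in = √3·V_L·I_L·cosφ = 1.732 × 208 × 114 × 0.879 = 36100 W
η = P_out / P_in = 29800 / 36100 = 0.825 = 82.5%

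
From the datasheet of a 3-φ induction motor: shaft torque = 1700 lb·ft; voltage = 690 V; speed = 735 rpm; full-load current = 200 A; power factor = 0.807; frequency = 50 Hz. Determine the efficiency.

τ = 1700 lb·ft × 1.356 = 2305 N·m
ω = 2π × 735/60 = 76.97 rad/s; P_out = τω = 2305 × 76.97 = 177416 W
P_in = √3·V_L·I_L·cosφ = 1.732 × 690 × 200 × 0.807 = 192886 W
η = P_out / P_in = 177416 / 192886 = 0.920 = 92.0%

92.0 %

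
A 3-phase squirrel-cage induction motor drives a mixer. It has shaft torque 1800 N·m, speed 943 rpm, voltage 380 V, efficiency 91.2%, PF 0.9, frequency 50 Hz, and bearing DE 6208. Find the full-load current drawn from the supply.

329 A

ω = 2π×943/60 = 98.75 rad/s; P_out = τω = 1800 × 98.75 = 177750 W
P_in = P_out / η = 177750 / 0.912 = 194901 W
I_L = P_in / (√3·V_L·cosφ) = 194901 / (1.732 × 380 × 0.9) = 329 A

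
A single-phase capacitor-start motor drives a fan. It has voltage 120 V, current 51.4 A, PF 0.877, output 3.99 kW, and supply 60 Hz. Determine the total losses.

1.42 kW

P_in = V·I·cosφ = 120×51.4×0.877 = 5409 W
P_out = 3990 W
Losses = P_in − P_out = 5409 − 3990 = 1419 W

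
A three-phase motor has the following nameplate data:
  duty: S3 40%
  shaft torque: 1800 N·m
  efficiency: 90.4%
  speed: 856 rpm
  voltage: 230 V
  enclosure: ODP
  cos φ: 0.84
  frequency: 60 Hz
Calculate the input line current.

533 A

ω = 2π×856/60 = 89.64 rad/s; P_out = τω = 1800 × 89.64 = 161352 W
P_in = P_out / η = 161352 / 0.904 = 178487 W
I_L = P_in / (√3·V_L·cosφ) = 178487 / (1.732 × 230 × 0.84) = 533 A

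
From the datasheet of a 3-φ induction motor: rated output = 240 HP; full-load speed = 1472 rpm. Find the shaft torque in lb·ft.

P_out = 240 × 746 = 179040 W
ω = 2π × 1472/60 = 154.1 rad/s
τ = P_out/ω = 179040/154.1 = 1162 N·m
In lb·ft: 1162/1.356 = 857 lb·ft

857 lb·ft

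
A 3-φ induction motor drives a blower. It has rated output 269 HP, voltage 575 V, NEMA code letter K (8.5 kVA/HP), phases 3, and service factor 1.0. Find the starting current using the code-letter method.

2300 A

S_LR = 8.5 × 269 = 2286.5 kVA
I_LR = S_LR/(√3·V_L) = 2286500/(1.732×575) = 2300 A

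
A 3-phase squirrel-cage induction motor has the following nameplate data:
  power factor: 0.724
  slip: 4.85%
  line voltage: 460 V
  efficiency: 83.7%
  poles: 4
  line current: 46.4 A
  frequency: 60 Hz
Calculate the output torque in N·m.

125 N·m

P_in = √3·V·I·cosφ = 1.732 × 460 × 46.4 × 0.724 = 26765 W
P_out = η·P_in = 0.837 × 26765 = 22402 W
n_s = 120×60/4 = 1800 rpm; n = 1800×(1−0.0485) = 1713 rpm
ω = 2π×1713/60 = 179.4 rad/s
τ = P_out/ω = 22402/179.4 = 125 N·m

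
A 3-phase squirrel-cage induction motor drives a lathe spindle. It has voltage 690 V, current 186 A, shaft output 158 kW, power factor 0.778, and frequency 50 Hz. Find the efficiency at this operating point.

91.4 %

P_out = 158 kW = 158000 W
P_in = √3·V_L·I_L·cosφ = 1.732 × 690 × 186 × 0.778 = 172938 W
η = P_out / P_in = 158000 / 172938 = 0.914 = 91.4%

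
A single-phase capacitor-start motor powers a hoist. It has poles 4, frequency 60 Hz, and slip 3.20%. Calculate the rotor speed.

n_s = 120f/p = 120×60/4 = 1800 rpm
n = n_s(1 − s) = 1800 × (1 − 0.032) = 1742 rpm

1742 rpm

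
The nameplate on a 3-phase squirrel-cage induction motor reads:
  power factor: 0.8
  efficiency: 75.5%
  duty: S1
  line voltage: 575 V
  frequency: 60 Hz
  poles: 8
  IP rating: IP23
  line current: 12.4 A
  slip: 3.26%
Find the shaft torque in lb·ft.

P_in = √3·V·I·cosφ = 1.732 × 575 × 12.4 × 0.8 = 9879 W
P_out = η·P_in = 0.755 × 9879 = 7459 W
n_s = 120×60/8 = 900 rpm; n = 900×(1−0.0326) = 871 rpm
ω = 2π×871/60 = 91.21 rad/s
τ = P_out/ω = 7459/91.21 = 81.78 N·m
In lb·ft: 81.78/1.356 = 60.3 lb·ft

60.3 lb·ft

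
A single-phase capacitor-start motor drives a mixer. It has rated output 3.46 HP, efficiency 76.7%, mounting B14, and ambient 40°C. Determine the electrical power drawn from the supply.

P_out = 3.46 × 746 = 2581 W
P_in = P_out/η = 2581/0.767 = 3365 W = 3.37 kW

3.37 kW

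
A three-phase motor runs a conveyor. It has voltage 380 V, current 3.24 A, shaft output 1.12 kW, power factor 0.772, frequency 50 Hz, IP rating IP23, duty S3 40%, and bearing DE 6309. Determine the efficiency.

68.0 %

P_out = 1.12 kW = 1120 W
P_in = √3·V_L·I_L·cosφ = 1.732 × 380 × 3.24 × 0.772 = 1646 W
η = P_out / P_in = 1120 / 1646 = 0.680 = 68.0%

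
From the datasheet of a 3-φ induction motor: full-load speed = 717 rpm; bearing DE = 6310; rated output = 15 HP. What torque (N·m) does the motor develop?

149 N·m

P_out = 15 × 746 = 11190 W
ω = 2π × 717/60 = 75.08 rad/s
τ = P_out/ω = 11190/75.08 = 149 N·m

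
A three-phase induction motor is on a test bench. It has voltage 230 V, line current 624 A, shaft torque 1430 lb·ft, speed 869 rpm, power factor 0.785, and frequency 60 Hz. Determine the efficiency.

90.4 %

τ = 1430 lb·ft × 1.356 = 1939 N·m
ω = 2π × 869/60 = 91 rad/s; P_out = τω = 1939 × 91 = 176449 W
P_in = √3·V_L·I_L·cosφ = 1.732 × 230 × 624 × 0.785 = 195133 W
η = P_out / P_in = 176449 / 195133 = 0.904 = 90.4%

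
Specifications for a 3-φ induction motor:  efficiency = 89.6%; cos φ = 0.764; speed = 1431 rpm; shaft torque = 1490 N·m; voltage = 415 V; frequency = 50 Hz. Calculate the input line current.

ω = 2π×1431/60 = 149.9 rad/s; P_out = τω = 1490 × 149.9 = 223351 W
P_in = P_out / η = 223351 / 0.896 = 249276 W
I_L = P_in / (√3·V_L·cosφ) = 249276 / (1.732 × 415 × 0.764) = 454 A

454 A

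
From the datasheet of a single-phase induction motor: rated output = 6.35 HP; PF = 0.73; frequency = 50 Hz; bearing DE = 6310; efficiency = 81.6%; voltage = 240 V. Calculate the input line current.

33.1 A

P_out = 6.35 × 746 = 4737 W
P_in = P_out / η = 4737 / 0.816 = 5805 W
I = P_in / (V·cosφ) = 5805 / (240 × 0.73) = 33.1 A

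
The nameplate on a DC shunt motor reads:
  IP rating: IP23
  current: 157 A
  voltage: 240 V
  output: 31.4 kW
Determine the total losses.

6.28 kW

P_in = V·I = 240×157 = 37680 W
P_out = 31400 W
Losses = P_in − P_out = 37680 − 31400 = 6280 W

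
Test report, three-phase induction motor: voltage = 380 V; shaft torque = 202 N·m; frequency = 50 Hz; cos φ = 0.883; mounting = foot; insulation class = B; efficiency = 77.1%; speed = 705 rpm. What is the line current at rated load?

ω = 2π×705/60 = 73.83 rad/s; P_out = τω = 202 × 73.83 = 14914 W
P_in = P_out / η = 14914 / 0.771 = 19344 W
I_L = P_in / (√3·V_L·cosφ) = 19344 / (1.732 × 380 × 0.883) = 33.3 A

33.3 A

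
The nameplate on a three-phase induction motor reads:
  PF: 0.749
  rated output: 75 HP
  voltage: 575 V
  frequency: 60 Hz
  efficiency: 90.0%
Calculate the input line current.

83.3 A

P_out = 75 × 746 = 55950 W
P_in = P_out / η = 55950 / 0.900 = 62167 W
I_L = P_in / (√3·V_L·cosφ) = 62167 / (1.732 × 575 × 0.749) = 83.3 A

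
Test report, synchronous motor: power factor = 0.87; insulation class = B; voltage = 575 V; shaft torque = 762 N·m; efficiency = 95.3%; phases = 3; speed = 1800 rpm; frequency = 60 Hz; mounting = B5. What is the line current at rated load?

174 A

ω = 2π×1800/60 = 188.5 rad/s; P_out = τω = 762 × 188.5 = 143637 W
P_in = P_out / η = 143637 / 0.953 = 150721 W
I_L = P_in / (√3·V_L·cosφ) = 150721 / (1.732 × 575 × 0.87) = 174 A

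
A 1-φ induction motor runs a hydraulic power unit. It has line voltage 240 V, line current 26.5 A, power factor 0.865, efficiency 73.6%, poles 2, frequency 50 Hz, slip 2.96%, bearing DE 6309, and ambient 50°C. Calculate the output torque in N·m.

P_in = V·I·cosφ = 240 × 26.5 × 0.865 = 5501 W
P_out = η·P_in = 0.736 × 5501 = 4049 W
n_s = 120×50/2 = 3000 rpm; n = 3000×(1−0.0296) = 2911 rpm
ω = 2π×2911/60 = 304.8 rad/s
τ = P_out/ω = 4049/304.8 = 13.3 N·m

13.3 N·m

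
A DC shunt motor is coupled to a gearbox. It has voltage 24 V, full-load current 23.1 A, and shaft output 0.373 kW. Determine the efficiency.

67.3 %

P_out = 0.373 kW = 373 W
P_in = V·I = 24 × 23.1 = 554 W
η = P_out / P_in = 373 / 554 = 0.673 = 67.3%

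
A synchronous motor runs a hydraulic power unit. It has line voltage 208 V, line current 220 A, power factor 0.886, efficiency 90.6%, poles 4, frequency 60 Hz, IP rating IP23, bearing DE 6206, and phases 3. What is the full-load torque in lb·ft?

P_in = √3·V·I·cosφ = 1.732 × 208 × 220 × 0.886 = 70221 W
P_out = η·P_in = 0.906 × 70221 = 63620 W
n = n_s = 120×60/4 = 1800 rpm (synchronous)
ω = 2π×1800/60 = 188.5 rad/s
τ = P_out/ω = 63620/188.5 = 337.5 N·m
In lb·ft: 337.5/1.356 = 249 lb·ft

249 lb·ft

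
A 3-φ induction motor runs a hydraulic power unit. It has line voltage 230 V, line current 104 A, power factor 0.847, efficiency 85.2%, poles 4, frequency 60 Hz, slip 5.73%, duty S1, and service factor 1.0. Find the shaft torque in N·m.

P_in = √3·V·I·cosφ = 1.732 × 230 × 104 × 0.847 = 35091 W
P_out = η·P_in = 0.852 × 35091 = 29898 W
n_s = 120×60/4 = 1800 rpm; n = 1800×(1−0.0573) = 1697 rpm
ω = 2π×1697/60 = 177.7 rad/s
τ = P_out/ω = 29898/177.7 = 168 N·m

168 N·m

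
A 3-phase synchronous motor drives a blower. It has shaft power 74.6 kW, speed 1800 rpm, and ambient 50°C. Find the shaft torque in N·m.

ω = 2π × 1800/60 = 188.5 rad/s
τ = P/ω = 74600/188.5 = 396 N·m

396 N·m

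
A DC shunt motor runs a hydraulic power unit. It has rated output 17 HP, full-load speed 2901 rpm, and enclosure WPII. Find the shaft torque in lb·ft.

P_out = 17 × 746 = 12682 W
ω = 2π × 2901/60 = 303.8 rad/s
τ = P_out/ω = 12682/303.8 = 41.74 N·m
In lb·ft: 41.74/1.356 = 30.8 lb·ft

30.8 lb·ft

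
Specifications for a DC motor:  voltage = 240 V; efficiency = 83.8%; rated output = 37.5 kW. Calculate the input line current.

P_out = 37.5 kW = 37500 W
P_in = P_out / η = 37500 / 0.838 = 44749 W
I = P_in / V = 44749 / 240 = 186 A

186 A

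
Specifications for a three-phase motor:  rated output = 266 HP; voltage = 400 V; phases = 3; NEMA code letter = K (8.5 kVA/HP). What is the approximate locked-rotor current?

S_LR = 8.5 × 266 = 2261 kVA
I_LR = S_LR/(√3·V_L) = 2261000/(1.732×400) = 3260 A

3260 A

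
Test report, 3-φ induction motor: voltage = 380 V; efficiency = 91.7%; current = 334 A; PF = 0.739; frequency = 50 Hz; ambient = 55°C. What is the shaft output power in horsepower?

200 HP

P_in = √3·V·I·cosφ = 1.732 × 380 × 334 × 0.739 = 162451 W
P_out = η·P_in = 0.917 × 162451 = 148968 W
= 148968/746 = 200 HP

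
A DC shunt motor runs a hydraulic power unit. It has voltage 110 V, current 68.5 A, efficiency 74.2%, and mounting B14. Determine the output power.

5.59 kW

P_in = V·I = 110 × 68.5 = 7535 W
P_out = η·P_in = 0.742 × 7535 = 5591 W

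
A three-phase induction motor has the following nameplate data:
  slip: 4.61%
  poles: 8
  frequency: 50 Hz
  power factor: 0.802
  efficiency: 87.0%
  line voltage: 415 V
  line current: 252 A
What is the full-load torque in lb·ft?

P_in = √3·V·I·cosφ = 1.732 × 415 × 252 × 0.802 = 145268 W
P_out = η·P_in = 0.87 × 145268 = 126383 W
n_s = 120×50/8 = 750 rpm; n = 750×(1−0.0461) = 715 rpm
ω = 2π×715/60 = 74.87 rad/s
τ = P_out/ω = 126383/74.87 = 1688 N·m
In lb·ft: 1688/1.356 = 1240 lb·ft

1240 lb·ft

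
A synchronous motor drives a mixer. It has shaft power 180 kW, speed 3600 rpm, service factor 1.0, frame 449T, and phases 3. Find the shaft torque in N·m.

ω = 2π × 3600/60 = 377 rad/s
τ = P/ω = 180000/377 = 477 N·m

477 N·m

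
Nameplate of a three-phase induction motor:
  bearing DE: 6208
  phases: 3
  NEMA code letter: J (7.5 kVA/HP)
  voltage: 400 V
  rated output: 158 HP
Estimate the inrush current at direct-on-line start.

S_LR = 7.5 × 158 = 1185 kVA
I_LR = S_LR/(√3·V_L) = 1185000/(1.732×400) = 1710 A

1710 A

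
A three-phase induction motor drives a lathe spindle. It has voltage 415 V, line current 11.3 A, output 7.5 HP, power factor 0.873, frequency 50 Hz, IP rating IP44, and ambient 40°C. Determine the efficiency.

P_out = 7.5 × 746 = 5595 W
P_in = √3·V_L·I_L·cosφ = 1.732 × 415 × 11.3 × 0.873 = 7091 W
η = P_out / P_in = 5595 / 7091 = 0.789 = 78.9%

78.9 %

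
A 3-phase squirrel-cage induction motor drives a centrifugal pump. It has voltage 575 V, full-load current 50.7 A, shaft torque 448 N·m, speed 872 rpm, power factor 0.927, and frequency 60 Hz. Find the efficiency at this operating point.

87.4 %

ω = 2π × 872/60 = 91.32 rad/s; P_out = τω = 448 × 91.32 = 40911 W
P_in = √3·V_L·I_L·cosφ = 1.732 × 575 × 50.7 × 0.927 = 46806 W
η = P_out / P_in = 40911 / 46806 = 0.874 = 87.4%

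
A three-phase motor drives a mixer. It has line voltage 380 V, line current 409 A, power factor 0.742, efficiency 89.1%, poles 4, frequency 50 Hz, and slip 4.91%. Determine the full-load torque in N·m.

1190 N·m

P_in = √3·V·I·cosφ = 1.732 × 380 × 409 × 0.742 = 199737 W
P_out = η·P_in = 0.891 × 199737 = 177966 W
n_s = 120×50/4 = 1500 rpm; n = 1500×(1−0.0491) = 1426 rpm
ω = 2π×1426/60 = 149.3 rad/s
τ = P_out/ω = 177966/149.3 = 1190 N·m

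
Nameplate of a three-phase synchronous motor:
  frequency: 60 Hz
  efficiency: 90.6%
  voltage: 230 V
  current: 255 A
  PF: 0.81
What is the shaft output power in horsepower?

99.9 HP

P_in = √3·V·I·cosφ = 1.732 × 230 × 255 × 0.81 = 82281 W
P_out = η·P_in = 0.906 × 82281 = 74547 W
= 74547/746 = 99.9 HP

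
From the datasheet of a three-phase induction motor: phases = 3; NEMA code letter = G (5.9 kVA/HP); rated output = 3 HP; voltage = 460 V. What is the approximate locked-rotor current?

S_LR = 5.9 × 3 = 17.7 kVA
I_LR = S_LR/(√3·V_L) = 17700/(1.732×460) = 22.2 A

22.2 A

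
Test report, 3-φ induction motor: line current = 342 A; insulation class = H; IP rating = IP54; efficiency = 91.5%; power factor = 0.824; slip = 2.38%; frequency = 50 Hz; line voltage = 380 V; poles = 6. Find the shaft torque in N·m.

P_in = √3·V·I·cosφ = 1.732 × 380 × 342 × 0.824 = 185475 W
P_out = η·P_in = 0.915 × 185475 = 169710 W
n_s = 120×50/6 = 1000 rpm; n = 1000×(1−0.0238) = 976 rpm
ω = 2π×976/60 = 102.2 rad/s
τ = P_out/ω = 169710/102.2 = 1660 N·m

1660 N·m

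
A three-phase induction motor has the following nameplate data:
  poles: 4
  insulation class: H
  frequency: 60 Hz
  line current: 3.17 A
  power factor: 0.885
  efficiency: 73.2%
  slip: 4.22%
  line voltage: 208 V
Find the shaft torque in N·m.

4.1 N·m

P_in = √3·V·I·cosφ = 1.732 × 208 × 3.17 × 0.885 = 1011 W
P_out = η·P_in = 0.732 × 1011 = 740 W
n_s = 120×60/4 = 1800 rpm; n = 1800×(1−0.0422) = 1724 rpm
ω = 2π×1724/60 = 180.5 rad/s
τ = P_out/ω = 740/180.5 = 4.1 N·m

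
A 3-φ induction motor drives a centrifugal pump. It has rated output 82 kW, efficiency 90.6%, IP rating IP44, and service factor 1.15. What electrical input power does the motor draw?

90.5 kW

P_out = 82000 W
P_in = P_out/η = 82000/0.906 = 90508 W = 90.5 kW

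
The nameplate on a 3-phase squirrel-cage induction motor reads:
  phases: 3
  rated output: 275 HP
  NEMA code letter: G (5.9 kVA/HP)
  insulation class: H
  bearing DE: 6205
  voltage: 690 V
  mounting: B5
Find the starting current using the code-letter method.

S_LR = 5.9 × 275 = 1622.5 kVA
I_LR = S_LR/(√3·V_L) = 1622500/(1.732×690) = 1360 A

1360 A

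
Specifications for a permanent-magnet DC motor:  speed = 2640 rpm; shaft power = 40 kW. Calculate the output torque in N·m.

145 N·m

ω = 2π × 2640/60 = 276.5 rad/s
τ = P/ω = 40000/276.5 = 145 N·m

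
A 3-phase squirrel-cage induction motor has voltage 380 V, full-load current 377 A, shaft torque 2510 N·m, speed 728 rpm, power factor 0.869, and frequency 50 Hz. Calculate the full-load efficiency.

ω = 2π × 728/60 = 76.24 rad/s; P_out = τω = 2510 × 76.24 = 191362 W
P_in = √3·V_L·I_L·cosφ = 1.732 × 380 × 377 × 0.869 = 215622 W
η = P_out / P_in = 191362 / 215622 = 0.887 = 88.7%

88.7 %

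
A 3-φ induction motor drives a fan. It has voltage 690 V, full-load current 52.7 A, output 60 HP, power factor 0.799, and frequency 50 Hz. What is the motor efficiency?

88.9 %

P_out = 60 × 746 = 44760 W
P_in = √3·V_L·I_L·cosφ = 1.732 × 690 × 52.7 × 0.799 = 50322 W
η = P_out / P_in = 44760 / 50322 = 0.889 = 88.9%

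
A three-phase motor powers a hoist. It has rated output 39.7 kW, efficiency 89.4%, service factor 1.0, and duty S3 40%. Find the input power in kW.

P_out = 39700 W
P_in = P_out/η = 39700/0.894 = 44407 W = 44.4 kW

44.4 kW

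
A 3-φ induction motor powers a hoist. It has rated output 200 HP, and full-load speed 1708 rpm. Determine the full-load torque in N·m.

834 N·m

P_out = 200 × 746 = 149200 W
ω = 2π × 1708/60 = 178.9 rad/s
τ = P_out/ω = 149200/178.9 = 834 N·m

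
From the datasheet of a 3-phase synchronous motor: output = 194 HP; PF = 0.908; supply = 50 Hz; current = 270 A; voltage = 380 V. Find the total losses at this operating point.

16.6 kW

P_in = √3·V·I·cosφ = 1.732×380×270×0.908 = 161355 W
P_out = 194×746 = 144724 W
Losses = P_in − P_out = 161355 − 144724 = 16631 W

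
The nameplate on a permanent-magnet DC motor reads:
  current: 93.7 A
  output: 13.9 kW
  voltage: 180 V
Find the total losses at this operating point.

P_in = V·I = 180×93.7 = 16866 W
P_out = 13900 W
Losses = P_in − P_out = 16866 − 13900 = 2966 W

2.97 kW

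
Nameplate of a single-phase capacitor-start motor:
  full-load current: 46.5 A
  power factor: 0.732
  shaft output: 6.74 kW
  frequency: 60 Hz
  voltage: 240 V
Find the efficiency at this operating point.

82.5 %

P_out = 6.74 kW = 6740 W
P_in = V·I·cosφ = 240 × 46.5 × 0.732 = 8169 W
η = P_out / P_in = 6740 / 8169 = 0.825 = 82.5%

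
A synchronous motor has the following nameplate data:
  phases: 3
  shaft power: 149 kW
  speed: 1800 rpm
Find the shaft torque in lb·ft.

583 lb·ft

ω = 2π × 1800/60 = 188.5 rad/s
τ = P/ω = 149000/188.5 = 790.5 N·m
In lb·ft: 790.5/1.356 = 583 lb·ft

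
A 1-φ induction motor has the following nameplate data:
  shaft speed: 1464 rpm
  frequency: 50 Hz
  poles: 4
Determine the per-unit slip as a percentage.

2.40 %

n_s = 120f/p = 120×50/4 = 1500 rpm
s = (n_s − n)/n_s = (1500 − 1464)/1500 = 0.0240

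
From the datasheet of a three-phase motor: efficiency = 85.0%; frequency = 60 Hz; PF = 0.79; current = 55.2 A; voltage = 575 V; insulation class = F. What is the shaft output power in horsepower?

49.5 HP

P_in = √3·V·I·cosφ = 1.732 × 575 × 55.2 × 0.79 = 43429 W
P_out = η·P_in = 0.85 × 43429 = 36915 W
= 36915/746 = 49.5 HP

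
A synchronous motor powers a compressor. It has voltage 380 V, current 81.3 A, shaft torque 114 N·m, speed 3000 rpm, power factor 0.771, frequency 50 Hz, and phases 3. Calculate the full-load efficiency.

ω = 2π × 3000/60 = 314.2 rad/s; P_out = τω = 114 × 314.2 = 35819 W
P_in = √3·V_L·I_L·cosφ = 1.732 × 380 × 81.3 × 0.771 = 41255 W
η = P_out / P_in = 35819 / 41255 = 0.868 = 86.8%

86.8 %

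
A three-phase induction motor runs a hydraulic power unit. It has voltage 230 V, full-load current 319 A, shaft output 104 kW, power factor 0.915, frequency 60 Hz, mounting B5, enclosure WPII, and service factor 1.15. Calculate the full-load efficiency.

P_out = 104 kW = 104000 W
P_in = √3·V_L·I_L·cosφ = 1.732 × 230 × 319 × 0.915 = 116275 W
η = P_out / P_in = 104000 / 116275 = 0.894 = 89.4%

89.4 %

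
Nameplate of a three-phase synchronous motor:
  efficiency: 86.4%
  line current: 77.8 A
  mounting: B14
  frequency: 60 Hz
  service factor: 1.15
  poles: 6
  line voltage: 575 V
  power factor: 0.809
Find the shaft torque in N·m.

431 N·m

P_in = √3·V·I·cosφ = 1.732 × 575 × 77.8 × 0.809 = 62682 W
P_out = η·P_in = 0.864 × 62682 = 54157 W
n = n_s = 120×60/6 = 1200 rpm (synchronous)
ω = 2π×1200/60 = 125.7 rad/s
τ = P_out/ω = 54157/125.7 = 431 N·m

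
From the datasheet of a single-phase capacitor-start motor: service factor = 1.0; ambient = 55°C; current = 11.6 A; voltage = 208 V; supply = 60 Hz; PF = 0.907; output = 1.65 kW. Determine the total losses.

P_in = V·I·cosφ = 208×11.6×0.907 = 2188 W
P_out = 1650 W
Losses = P_in − P_out = 2188 − 1650 = 538 W

538 W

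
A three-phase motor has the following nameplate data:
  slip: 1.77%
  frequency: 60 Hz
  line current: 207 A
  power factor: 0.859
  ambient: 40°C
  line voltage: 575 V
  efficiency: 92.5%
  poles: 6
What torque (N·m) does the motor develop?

P_in = √3·V·I·cosφ = 1.732 × 575 × 207 × 0.859 = 177084 W
P_out = η·P_in = 0.925 × 177084 = 163803 W
n_s = 120×60/6 = 1200 rpm; n = 1200×(1−0.0177) = 1179 rpm
ω = 2π×1179/60 = 123.5 rad/s
τ = P_out/ω = 163803/123.5 = 1330 N·m

1330 N·m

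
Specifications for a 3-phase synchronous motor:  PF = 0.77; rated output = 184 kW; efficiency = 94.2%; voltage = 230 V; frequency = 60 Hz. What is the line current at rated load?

P_out = 184 kW = 184000 W
P_in = P_out / η = 184000 / 0.942 = 195329 W
I_L = P_in / (√3·V_L·cosφ) = 195329 / (1.732 × 230 × 0.77) = 637 A

637 A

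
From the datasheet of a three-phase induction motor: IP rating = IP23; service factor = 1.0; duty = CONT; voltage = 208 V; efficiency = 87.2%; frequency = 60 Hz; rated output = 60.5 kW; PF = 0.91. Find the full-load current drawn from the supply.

212 A

P_out = 60.5 kW = 60500 W
P_in = P_out / η = 60500 / 0.872 = 69381 W
I_L = P_in / (√3·V_L·cosφ) = 69381 / (1.732 × 208 × 0.91) = 212 A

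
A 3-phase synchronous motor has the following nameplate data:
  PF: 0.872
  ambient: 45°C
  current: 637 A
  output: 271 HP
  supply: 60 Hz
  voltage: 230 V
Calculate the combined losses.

P_in = √3·V·I·cosφ = 1.732×230×637×0.872 = 221275 W
P_out = 271×746 = 202166 W
Losses = P_in − P_out = 221275 − 202166 = 19109 W

19.1 kW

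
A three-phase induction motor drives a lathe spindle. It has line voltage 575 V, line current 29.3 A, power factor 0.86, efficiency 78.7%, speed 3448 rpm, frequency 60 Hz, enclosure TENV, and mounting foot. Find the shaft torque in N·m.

P_in = √3·V·I·cosφ = 1.732 × 575 × 29.3 × 0.86 = 25095 W
P_out = η·P_in = 0.787 × 25095 = 19750 W
n = 3448 rpm
ω = 2π×3448/60 = 361.1 rad/s
τ = P_out/ω = 19750/361.1 = 54.7 N·m

54.7 N·m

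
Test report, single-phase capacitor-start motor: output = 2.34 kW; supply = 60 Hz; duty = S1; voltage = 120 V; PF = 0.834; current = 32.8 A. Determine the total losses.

943 W

P_in = V·I·cosφ = 120×32.8×0.834 = 3283 W
P_out = 2340 W
Losses = P_in − P_out = 3283 − 2340 = 943 W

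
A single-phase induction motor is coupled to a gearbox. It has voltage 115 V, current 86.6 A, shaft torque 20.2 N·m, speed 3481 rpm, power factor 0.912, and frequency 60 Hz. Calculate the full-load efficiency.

81.1 %

ω = 2π × 3481/60 = 364.5 rad/s; P_out = τω = 20.2 × 364.5 = 7363 W
P_in = V·I·cosφ = 115 × 86.6 × 0.912 = 9083 W
η = P_out / P_in = 7363 / 9083 = 0.811 = 81.1%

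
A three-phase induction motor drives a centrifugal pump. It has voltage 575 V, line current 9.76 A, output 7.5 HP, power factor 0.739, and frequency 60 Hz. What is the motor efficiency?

P_out = 7.5 × 746 = 5595 W
P_in = √3·V_L·I_L·cosφ = 1.732 × 575 × 9.76 × 0.739 = 7183 W
η = P_out / P_in = 5595 / 7183 = 0.779 = 77.9%

77.9 %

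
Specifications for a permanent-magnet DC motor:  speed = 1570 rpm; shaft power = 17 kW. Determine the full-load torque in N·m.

ω = 2π × 1570/60 = 164.4 rad/s
τ = P/ω = 17000/164.4 = 103 N·m

103 N·m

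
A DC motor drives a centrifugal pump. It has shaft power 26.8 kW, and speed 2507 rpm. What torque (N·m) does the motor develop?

ω = 2π × 2507/60 = 262.5 rad/s
τ = P/ω = 26800/262.5 = 102 N·m

102 N·m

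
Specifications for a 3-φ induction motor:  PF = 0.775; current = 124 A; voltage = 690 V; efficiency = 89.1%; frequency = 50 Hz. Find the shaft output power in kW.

102 kW

P_in = √3·V·I·cosφ = 1.732 × 690 × 124 × 0.775 = 114847 W
P_out = η·P_in = 0.891 × 114847 = 102329 W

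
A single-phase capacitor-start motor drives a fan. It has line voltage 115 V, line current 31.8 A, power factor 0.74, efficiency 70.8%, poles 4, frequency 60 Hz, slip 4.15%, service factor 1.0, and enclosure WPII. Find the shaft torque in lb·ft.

7.82 lb·ft

P_in = V·I·cosφ = 115 × 31.8 × 0.74 = 2706 W
P_out = η·P_in = 0.708 × 2706 = 1916 W
n_s = 120×60/4 = 1800 rpm; n = 1800×(1−0.0415) = 1725 rpm
ω = 2π×1725/60 = 180.6 rad/s
τ = P_out/ω = 1916/180.6 = 10.61 N·m
In lb·ft: 10.61/1.356 = 7.82 lb·ft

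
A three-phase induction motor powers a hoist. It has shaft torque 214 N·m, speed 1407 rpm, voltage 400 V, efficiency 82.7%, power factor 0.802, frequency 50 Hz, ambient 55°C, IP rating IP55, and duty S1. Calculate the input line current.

68.6 A

ω = 2π×1407/60 = 147.3 rad/s; P_out = τω = 214 × 147.3 = 31522 W
P_in = P_out / η = 31522 / 0.827 = 38116 W
I_L = P_in / (√3·V_L·cosφ) = 38116 / (1.732 × 400 × 0.802) = 68.6 A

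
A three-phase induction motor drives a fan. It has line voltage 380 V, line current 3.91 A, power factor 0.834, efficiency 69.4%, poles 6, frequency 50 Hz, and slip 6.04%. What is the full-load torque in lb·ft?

11.2 lb·ft

P_in = √3·V·I·cosφ = 1.732 × 380 × 3.91 × 0.834 = 2146 W
P_out = η·P_in = 0.694 × 2146 = 1489 W
n_s = 120×50/6 = 1000 rpm; n = 1000×(1−0.0604) = 940 rpm
ω = 2π×940/60 = 98.44 rad/s
τ = P_out/ω = 1489/98.44 = 15.13 N·m
In lb·ft: 15.13/1.356 = 11.2 lb·ft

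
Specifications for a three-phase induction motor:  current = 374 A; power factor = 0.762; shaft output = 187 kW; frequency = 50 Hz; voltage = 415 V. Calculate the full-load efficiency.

P_out = 187 kW = 187000 W
P_in = √3·V_L·I_L·cosφ = 1.732 × 415 × 374 × 0.762 = 204844 W
η = P_out / P_in = 187000 / 204844 = 0.913 = 91.3%

91.3 %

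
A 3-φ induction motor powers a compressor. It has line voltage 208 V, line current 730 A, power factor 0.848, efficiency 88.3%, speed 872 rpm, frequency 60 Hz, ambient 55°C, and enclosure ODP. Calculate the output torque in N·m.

2160 N·m

P_in = √3·V·I·cosφ = 1.732 × 208 × 730 × 0.848 = 223013 W
P_out = η·P_in = 0.883 × 223013 = 196920 W
n = 872 rpm
ω = 2π×872/60 = 91.32 rad/s
τ = P_out/ω = 196920/91.32 = 2160 N·m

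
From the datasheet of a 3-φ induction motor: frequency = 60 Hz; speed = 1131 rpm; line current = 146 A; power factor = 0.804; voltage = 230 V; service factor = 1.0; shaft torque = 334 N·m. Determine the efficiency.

ω = 2π × 1131/60 = 118.4 rad/s; P_out = τω = 334 × 118.4 = 39546 W
P_in = √3·V_L·I_L·cosφ = 1.732 × 230 × 146 × 0.804 = 46761 W
η = P_out / P_in = 39546 / 46761 = 0.846 = 84.6%

84.6 %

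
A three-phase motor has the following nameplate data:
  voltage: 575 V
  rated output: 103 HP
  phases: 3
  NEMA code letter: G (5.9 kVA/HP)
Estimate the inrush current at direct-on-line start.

610 A

S_LR = 5.9 × 103 = 607.7 kVA
I_LR = S_LR/(√3·V_L) = 607700/(1.732×575) = 610 A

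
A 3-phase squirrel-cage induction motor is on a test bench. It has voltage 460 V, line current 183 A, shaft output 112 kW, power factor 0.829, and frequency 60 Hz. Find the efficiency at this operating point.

P_out = 112 kW = 112000 W
P_in = √3·V_L·I_L·cosφ = 1.732 × 460 × 183 × 0.829 = 120868 W
η = P_out / P_in = 112000 / 120868 = 0.927 = 92.7%

92.7 %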